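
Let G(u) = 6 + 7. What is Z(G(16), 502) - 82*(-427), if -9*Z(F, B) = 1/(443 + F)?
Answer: 143697455/4104 ≈ 35014.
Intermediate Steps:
G(u) = 13
Z(F, B) = -1/(9*(443 + F))
Z(G(16), 502) - 82*(-427) = -1/(3987 + 9*13) - 82*(-427) = -1/(3987 + 117) + 35014 = -1/4104 + 35014 = 143697455/4104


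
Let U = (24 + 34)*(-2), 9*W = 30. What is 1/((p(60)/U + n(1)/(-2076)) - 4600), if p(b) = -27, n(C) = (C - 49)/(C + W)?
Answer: -260884/1200004285 ≈ -0.00021740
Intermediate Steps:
W = 10/3 (W = (⅑)*30 = 10/3 ≈ 3.3333)
n(C) = (-49 + C)/(10/3 + C) (n(C) = (C - 49)/(C + 10/3) = (-49 + C)/(10/3 + C))
U = -116 (U = 58*(-2) = -116)
1/((p(60)/U + n(1)/(-2076)) - 4600) = 1/((-27/(-116) + (3*(-49 + 1)/(10 + 3*1))/(-2076)) - 4600) = 1/((-27*(-1/116) + (3*(-48)/(10 + 3))*(-1/2076)) - 4600) = 1/((27/116 + (3*(-48)/13)*(-1/2076)) - 4600) = 1/((27/116 + (3*(1/13)*(-48))*(-1/2076)) - 4600) = 1/((27/116 - 144/13*(-1/2076)) - 4600) = 1/((27/116 + 12/2249) - 4600) = 1/(62115/260884 - 4600) = 1/(-1200004285/260884) = -260884/1200004285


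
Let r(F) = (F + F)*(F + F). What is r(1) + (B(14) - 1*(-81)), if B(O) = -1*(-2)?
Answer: 87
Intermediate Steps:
B(O) = 2
r(F) = 4*F**2 (r(F) = (2*F)*(2*F) = 4*F**2)
r(1) + (B(14) - 1*(-81)) = 4*1**2 + (2 - 1*(-81)) = 4*1 + (2 + 81) = 4 + 83 = 87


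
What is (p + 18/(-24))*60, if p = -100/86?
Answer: -4935/43 ≈ -114.77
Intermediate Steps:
p = -50/43 (p = -100*1/86 = -50/43 ≈ -1.1628)
(p + 18/(-24))*60 = (-50/43 + 18/(-24))*60 = (-50/43 + 18*(-1/24))*60 = (-50/43 - 3/4)*60 = -329/172*60 = -4935/43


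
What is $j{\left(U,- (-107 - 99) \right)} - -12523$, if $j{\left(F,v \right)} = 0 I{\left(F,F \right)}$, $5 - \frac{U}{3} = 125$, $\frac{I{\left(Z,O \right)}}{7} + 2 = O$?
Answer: $12523$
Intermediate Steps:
$I{\left(Z,O \right)} = -14 + 7 O$
$U = -360$ ($U = 15 - 375 = -360$)
$j{\left(F,v \right)} = 0$ ($j{\left(F,v \right)} = 0 \left(-14 + 7 F\right) = 0$)
$j{\left(U,- (-107 - 99) \right)} - -12523 = 0 - -12523 = 0 + 12523 = 12523$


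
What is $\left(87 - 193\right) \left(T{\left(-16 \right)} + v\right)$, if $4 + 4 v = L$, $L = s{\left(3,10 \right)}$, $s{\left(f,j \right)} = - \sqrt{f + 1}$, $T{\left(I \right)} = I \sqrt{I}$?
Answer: $159 + 6784 i \approx 159.0 + 6784.0 i$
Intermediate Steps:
$T{\left(I \right)} = I^{\frac{3}{2}}$
$s{\left(f,j \right)} = - \sqrt{1 + f}$
$L = -2$ ($L = - \sqrt{1 + 3} = - \sqrt{4} = \left(-1\right) 2 = -2$)
$v = - \frac{3}{2}$ ($v = -1 + \frac{1}{4} \left(-2\right) = -1 - \frac{1}{2} = - \frac{3}{2} \approx -1.5$)
$\left(87 - 193\right) \left(T{\left(-16 \right)} + v\right) = \left(87 - 193\right) \left(\left(-16\right)^{\frac{3}{2}} - \frac{3}{2}\right) = \left(87 - 193\right) \left(- 64 i - \frac{3}{2}\right) = - 106 \left(- \frac{3}{2} - 64 i\right) = 159 + 6784 i$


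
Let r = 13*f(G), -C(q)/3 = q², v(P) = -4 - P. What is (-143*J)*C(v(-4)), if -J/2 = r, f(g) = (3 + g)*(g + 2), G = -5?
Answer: 0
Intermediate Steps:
f(g) = (2 + g)*(3 + g) (f(g) = (3 + g)*(2 + g) = (2 + g)*(3 + g))
C(q) = -3*q²
r = 78 (r = 13*(6 + (-5)² + 5*(-5)) = 13*(6 + 25 - 25) = 13*6 = 78)
J = -156 (J = -2*78 = -156)
(-143*J)*C(v(-4)) = (-143*(-156))*(-3*(-4 - 1*(-4))²) = 22308*(-3*(-4 + 4)²) = 22308*(-3*0²) = 22308*(-3*0) = 22308*0 = 0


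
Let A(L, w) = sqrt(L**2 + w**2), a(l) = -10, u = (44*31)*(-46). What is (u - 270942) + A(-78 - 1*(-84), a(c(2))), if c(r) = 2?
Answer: -333686 + 2*sqrt(34) ≈ -3.3367e+5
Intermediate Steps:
u = -62744 (u = 1364*(-46) = -62744)
(u - 270942) + A(-78 - 1*(-84), a(c(2))) = (-62744 - 270942) + sqrt((-78 - 1*(-84))**2 + (-10)**2) = -333686 + sqrt((-78 + 84)**2 + 100) = -333686 + sqrt(6**2 + 100) = -333686 + sqrt(36 + 100) = -333686 + sqrt(136) = -333686 + 2*sqrt(34)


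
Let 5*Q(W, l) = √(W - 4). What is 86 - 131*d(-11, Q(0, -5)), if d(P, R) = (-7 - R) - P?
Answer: -438 + 262*I/5 ≈ -438.0 + 52.4*I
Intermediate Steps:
Q(W, l) = √(-4 + W)/5 (Q(W, l) = √(W - 4)/5 = √(-4 + W)/5)
d(P, R) = -7 - P - R
86 - 131*d(-11, Q(0, -5)) = 86 - 131*(-7 - 1*(-11) - √(-4 + 0)/5) = 86 - 131*(-7 + 11 - √(-4)/5) = 86 - 131*(-7 + 11 - 2*I/5) = 86 - 131*(4 - 2*I/5) = 86 + (-524 + 262*I/5) = -438 + 262*I/5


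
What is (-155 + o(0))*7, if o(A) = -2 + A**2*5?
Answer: -1099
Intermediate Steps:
o(A) = -2 + 5*A**2
(-155 + o(0))*7 = (-155 + (-2 + 5*0**2))*7 = (-155 + (-2 + 5*0))*7 = (-155 + (-2 + 0))*7 = (-155 - 2)*7 = -157*7 = -1099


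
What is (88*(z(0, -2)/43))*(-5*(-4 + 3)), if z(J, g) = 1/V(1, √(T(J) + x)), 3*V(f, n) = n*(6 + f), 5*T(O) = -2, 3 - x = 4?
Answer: -1320*I*√35/2107 ≈ -3.7063*I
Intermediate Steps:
x = -1 (x = 3 - 1*4 = 3 - 4 = -1)
T(O) = -⅖ (T(O) = (⅕)*(-2) = -⅖)
V(f, n) = n*(6 + f)/3 (V(f, n) = (n*(6 + f))/3 = n*(6 + f)/3)
z(J, g) = -3*I*√35/49 (z(J, g) = 1/(√(-⅖ - 1)*(6 + 1)/3) = 1/((⅓)*√(-7/5)*7) = 1/((⅓)*(I*√35/5)*7) = 1/(7*I*√35/15) = -3*I*√35/49)
(88*(z(0, -2)/43))*(-5*(-4 + 3)) = (88*(-3*I*√35/49/43))*(-5*(-4 + 3)) = (88*(-3*I*√35/49*(1/43)))*(-5*(-1)) = (88*(-3*I*√35/2107))*5 = -264*I*√35/2107*5 = -1320*I*√35/2107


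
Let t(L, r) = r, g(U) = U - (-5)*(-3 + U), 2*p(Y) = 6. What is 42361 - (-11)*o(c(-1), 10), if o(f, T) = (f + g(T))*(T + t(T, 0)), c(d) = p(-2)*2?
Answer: 47971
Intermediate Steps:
p(Y) = 3 (p(Y) = (½)*6 = 3)
g(U) = -15 + 6*U (g(U) = U - (15 - 5*U) = U + (-15 + 5*U) = -15 + 6*U)
c(d) = 6 (c(d) = 3*2 = 6)
o(f, T) = T*(-15 + f + 6*T) (o(f, T) = (f + (-15 + 6*T))*(T + 0) = (-15 + f + 6*T)*T = T*(-15 + f + 6*T))
42361 - (-11)*o(c(-1), 10) = 42361 - (-11)*10*(-15 + 6 + 6*10) = 42361 - (-11)*10*(-15 + 6 + 60) = 42361 - (-11)*10*51 = 42361 - (-11)*510 = 42361 - 1*(-5610) = 42361 + 5610 = 47971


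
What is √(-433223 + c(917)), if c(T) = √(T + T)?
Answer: √(-433223 + √1834) ≈ 658.16*I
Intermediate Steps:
c(T) = √2*√T (c(T) = √(2*T) = √2*√T)
√(-433223 + c(917)) = √(-433223 + √2*√917) = √(-433223 + √1834)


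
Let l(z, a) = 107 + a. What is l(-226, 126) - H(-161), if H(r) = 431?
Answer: -198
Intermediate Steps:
l(-226, 126) - H(-161) = (107 + 126) - 1*431 = 233 - 431 = -198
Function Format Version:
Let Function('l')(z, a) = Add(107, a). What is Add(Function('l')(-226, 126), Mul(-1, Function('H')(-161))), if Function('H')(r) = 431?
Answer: -198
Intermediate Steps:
Add(Function('l')(-226, 126), Mul(-1, Function('H')(-161))) = Add(Add(107, 126), Mul(-1, 431)) = Add(233, -431) = -198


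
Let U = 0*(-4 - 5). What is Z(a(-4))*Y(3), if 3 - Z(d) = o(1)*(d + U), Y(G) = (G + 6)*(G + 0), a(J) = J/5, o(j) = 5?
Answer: 189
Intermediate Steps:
a(J) = J/5 (a(J) = J*(⅕) = J/5)
U = 0 (U = 0*(-9) = 0)
Y(G) = G*(6 + G) (Y(G) = (6 + G)*G = G*(6 + G))
Z(d) = 3 - 5*d (Z(d) = 3 - 5*(d + 0) = 3 - 5*d)
Z(a(-4))*Y(3) = (3 - (-4))*(3*(6 + 3)) = (3 - 5*(-⅘))*(3*9) = (3 + 4)*27 = 7*27 = 189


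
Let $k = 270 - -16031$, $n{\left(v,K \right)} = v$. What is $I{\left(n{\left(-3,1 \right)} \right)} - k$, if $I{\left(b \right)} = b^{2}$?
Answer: $-16292$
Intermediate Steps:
$k = 16301$ ($k = 270 + 16031 = 16301$)
$I{\left(n{\left(-3,1 \right)} \right)} - k = \left(-3\right)^{2} - 16301 = 9 - 16301 = -16292$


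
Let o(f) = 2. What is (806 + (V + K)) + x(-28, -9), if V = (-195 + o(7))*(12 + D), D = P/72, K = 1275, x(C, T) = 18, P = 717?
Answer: -51335/24 ≈ -2139.0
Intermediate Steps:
D = 239/24 (D = 717/72 = 717*(1/72) = 239/24 ≈ 9.9583)
V = -101711/24 (V = (-195 + 2)*(12 + 239/24) = -193*527/24 = -101711/24 ≈ -4238.0)
(806 + (V + K)) + x(-28, -9) = (806 + (-101711/24 + 1275)) + 18 = (806 - 71111/24) + 18 = -51767/24 + 18 = -51335/24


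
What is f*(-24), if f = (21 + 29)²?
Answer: -60000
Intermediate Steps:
f = 2500 (f = 50² = 2500)
f*(-24) = 2500*(-24) = -60000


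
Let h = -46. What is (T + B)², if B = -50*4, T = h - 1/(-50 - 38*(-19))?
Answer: 27328387969/451584 ≈ 60517.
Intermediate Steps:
T = -30913/672 (T = -46 - 1/(-50 - 38*(-19)) = -46 - 1/(-50 + 722) = -46 - 1/672 = -30913/672 ≈ -46.001)
B = -200
(T + B)² = (-30913/672 - 200)² = (-165313/672)² = 27328387969/451584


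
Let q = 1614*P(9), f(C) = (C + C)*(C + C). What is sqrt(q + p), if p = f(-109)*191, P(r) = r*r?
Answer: sqrt(9207818) ≈ 3034.4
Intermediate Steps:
f(C) = 4*C**2 (f(C) = (2*C)*(2*C) = 4*C**2)
P(r) = r**2
p = 9077084 (p = (4*(-109)**2)*191 = (4*11881)*191 = 47524*191 = 9077084)
q = 130734 (q = 1614*9**2 = 1614*81 = 130734)
sqrt(q + p) = sqrt(130734 + 9077084) = sqrt(9207818)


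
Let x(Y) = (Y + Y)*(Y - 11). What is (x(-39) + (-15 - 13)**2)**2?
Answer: 21939856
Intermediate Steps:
x(Y) = 2*Y*(-11 + Y) (x(Y) = (2*Y)*(-11 + Y) = 2*Y*(-11 + Y))
(x(-39) + (-15 - 13)**2)**2 = (2*(-39)*(-11 - 39) + (-15 - 13)**2)**2 = (2*(-39)*(-50) + (-28)**2)**2 = (3900 + 784)**2 = 4684**2 = 21939856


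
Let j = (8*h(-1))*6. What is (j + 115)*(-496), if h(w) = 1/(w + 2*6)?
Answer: -651248/11 ≈ -59204.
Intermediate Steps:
h(w) = 1/(12 + w) (h(w) = 1/(w + 12) = 1/(12 + w))
j = 48/11 (j = (8/(12 - 1))*6 = (8/11)*6 = 48/11 ≈ 4.3636)
(j + 115)*(-496) = (48/11 + 115)*(-496) = (1313/11)*(-496) = -651248/11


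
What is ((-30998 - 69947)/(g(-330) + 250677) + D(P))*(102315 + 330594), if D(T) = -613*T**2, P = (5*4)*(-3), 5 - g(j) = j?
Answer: -239802746704173405/251012 ≈ -9.5534e+11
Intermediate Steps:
g(j) = 5 - j
P = -60 (P = 20*(-3) = -60)
((-30998 - 69947)/(g(-330) + 250677) + D(P))*(102315 + 330594) = ((-30998 - 69947)/((5 - 1*(-330)) + 250677) - 613*(-60)**2)*(102315 + 330594) = (-100945/((5 + 330) + 250677) - 613*3600)*432909 = (-100945/(335 + 250677) - 2206800)*432909 = (-100945/251012 - 2206800)*432909 = -553933382545/251012*432909 = -239802746704173405/251012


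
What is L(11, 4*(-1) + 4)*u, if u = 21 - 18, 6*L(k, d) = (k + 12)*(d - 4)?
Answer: -46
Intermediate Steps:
L(k, d) = (-4 + d)*(12 + k)/6 (L(k, d) = ((k + 12)*(d - 4))/6 = ((12 + k)*(-4 + d))/6 = ((-4 + d)*(12 + k))/6 = (-4 + d)*(12 + k)/6)
u = 3
L(11, 4*(-1) + 4)*u = (-8 + 2*(4*(-1) + 4) - ⅔*11 + (⅙)*(4*(-1) + 4)*11)*3 = (-8 + 2*(-4 + 4) - 22/3 + (⅙)*(-4 + 4)*11)*3 = (-8 + 2*0 - 22/3 + (⅙)*0*11)*3 = (-8 + 0 - 22/3 + 0)*3 = -46/3*3 = -46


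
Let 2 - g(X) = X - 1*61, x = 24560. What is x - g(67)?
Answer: 24564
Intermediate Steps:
g(X) = 63 - X (g(X) = 2 - (X - 1*61) = 2 - (X - 61) = 2 - (-61 + X) = 2 + (61 - X) = 63 - X)
x - g(67) = 24560 - (63 - 1*67) = 24560 - (63 - 67) = 24560 - 1*(-4) = 24560 + 4 = 24564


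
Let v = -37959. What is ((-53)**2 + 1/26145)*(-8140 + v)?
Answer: -3385570765294/26145 ≈ -1.2949e+8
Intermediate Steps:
((-53)**2 + 1/26145)*(-8140 + v) = ((-53)**2 + 1/26145)*(-8140 - 37959) = (2809 + 1/26145)*(-46099) = (73441306/26145)*(-46099) = -3385570765294/26145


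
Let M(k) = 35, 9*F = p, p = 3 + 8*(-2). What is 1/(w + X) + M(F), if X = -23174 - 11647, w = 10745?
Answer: 842659/24076 ≈ 35.000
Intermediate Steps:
X = -34821
p = -13 (p = 3 - 16 = -13)
F = -13/9 (F = (1/9)*(-13) = -13/9 ≈ -1.4444)
1/(w + X) + M(F) = 1/(10745 - 34821) + 35 = 1/(-24076) + 35 = -1/24076 + 35 = 842659/24076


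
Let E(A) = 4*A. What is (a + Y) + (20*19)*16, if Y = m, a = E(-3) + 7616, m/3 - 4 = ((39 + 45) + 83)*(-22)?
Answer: 2674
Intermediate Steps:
m = -11010 (m = 12 + 3*(((39 + 45) + 83)*(-22)) = 12 + 3*((84 + 83)*(-22)) = 12 + 3*(167*(-22)) = 12 + 3*(-3674) = 12 - 11022 = -11010)
a = 7604 (a = 4*(-3) + 7616 = -12 + 7616 = 7604)
Y = -11010
(a + Y) + (20*19)*16 = (7604 - 11010) + (20*19)*16 = -3406 + 380*16 = -3406 + 6080 = 2674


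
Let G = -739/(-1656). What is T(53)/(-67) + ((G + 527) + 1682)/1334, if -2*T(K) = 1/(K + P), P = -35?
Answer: 2818435/1701264 ≈ 1.6567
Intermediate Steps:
T(K) = -1/(2*(-35 + K)) (T(K) = -1/(2*(K - 35)) = -1/(2*(-35 + K)))
G = 739/1656 (G = -739*(-1/1656) = 739/1656 ≈ 0.44626)
T(53)/(-67) + ((G + 527) + 1682)/1334 = -1/(-70 + 2*53)/(-67) + ((739/1656 + 527) + 1682)/1334 = -1/(-70 + 106)*(-1/67) + (873451/1656 + 1682)*(1/1334) = -1/36*(-1/67) + (3658843/1656)*(1/1334) = -1*1/36*(-1/67) + 126167/76176 = -1/36*(-1/67) + 126167/76176 = 1/2412 + 126167/76176 = 2818435/1701264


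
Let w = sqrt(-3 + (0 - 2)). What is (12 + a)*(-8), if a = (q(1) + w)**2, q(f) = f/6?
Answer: -506/9 - 8*I*sqrt(5)/3 ≈ -56.222 - 5.9628*I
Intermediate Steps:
q(f) = f/6 (q(f) = f*(1/6) = f/6)
w = I*sqrt(5) (w = sqrt(-3 - 2) = sqrt(-5) = I*sqrt(5) ≈ 2.2361*I)
a = (1/6 + I*sqrt(5))**2 (a = ((1/6)*1 + I*sqrt(5))**2 = (1/6 + I*sqrt(5))**2 ≈ -4.9722 + 0.74536*I)
(12 + a)*(-8) = (12 + (-179/36 + I*sqrt(5)/3))*(-8) = (253/36 + I*sqrt(5)/3)*(-8) = -506/9 - 8*I*sqrt(5)/3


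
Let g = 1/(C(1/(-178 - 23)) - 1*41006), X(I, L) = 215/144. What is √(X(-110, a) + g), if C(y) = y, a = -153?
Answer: √14605566327193127/98906484 ≈ 1.2219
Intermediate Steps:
X(I, L) = 215/144 (X(I, L) = 215*(1/144) = 215/144)
g = -201/8242207 (g = 1/(1/(-178 - 23) - 1*41006) = 1/(1/(-201) - 41006) = 1/(-1/201 - 41006) = 1/(-8242207/201) = -201/8242207 ≈ -2.4387e-5)
√(X(-110, a) + g) = √(215/144 - 201/8242207) = √(1772045561/1186877808) = √14605566327193127/98906484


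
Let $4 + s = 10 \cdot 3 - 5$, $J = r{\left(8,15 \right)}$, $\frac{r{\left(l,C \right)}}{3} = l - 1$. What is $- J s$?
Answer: $-441$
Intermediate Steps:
$r{\left(l,C \right)} = -3 + 3 l$ ($r{\left(l,C \right)} = 3 \left(l - 1\right) = 3 \left(-1 + l\right) = -3 + 3 l$)
$J = 21$ ($J = -3 + 3 \cdot 8 = -3 + 24 = 21$)
$s = 21$ ($s = -4 + \left(10 \cdot 3 - 5\right) = -4 + \left(30 - 5\right) = -4 + 25 = 21$)
$- J s = \left(-1\right) 21 \cdot 21 = \left(-21\right) 21 = -441$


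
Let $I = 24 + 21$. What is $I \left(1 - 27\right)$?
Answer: $-1170$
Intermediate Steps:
$I = 45$
$I \left(1 - 27\right) = 45 \left(1 - 27\right) = 45 \left(-26\right) = -1170$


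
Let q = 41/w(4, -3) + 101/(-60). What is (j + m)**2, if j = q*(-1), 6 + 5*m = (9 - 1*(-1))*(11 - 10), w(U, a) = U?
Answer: 54289/900 ≈ 60.321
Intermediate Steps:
m = 4/5 (m = -6/5 + ((9 - 1*(-1))*(11 - 10))/5 = -6/5 + ((9 + 1)*1)/5 = -6/5 + (10*1)/5 = -6/5 + (1/5)*10 = -6/5 + 2 = 4/5 ≈ 0.80000)
q = 257/30 (q = 41/4 + 101/(-60) = 41*(1/4) + 101*(-1/60) = 41/4 - 101/60 = 257/30 ≈ 8.5667)
j = -257/30 (j = (257/30)*(-1) = -257/30 ≈ -8.5667)
(j + m)**2 = (-257/30 + 4/5)**2 = (-233/30)**2 = 54289/900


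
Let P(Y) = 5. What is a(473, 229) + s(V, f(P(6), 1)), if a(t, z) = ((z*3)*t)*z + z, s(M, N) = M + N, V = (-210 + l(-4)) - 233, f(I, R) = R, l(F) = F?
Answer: 74413562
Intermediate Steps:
V = -447 (V = (-210 - 4) - 233 = -214 - 233 = -447)
a(t, z) = z + 3*t*z**2 (a(t, z) = ((3*z)*t)*z + z = (3*t*z)*z + z = 3*t*z**2 + z = z + 3*t*z**2)
a(473, 229) + s(V, f(P(6), 1)) = 229*(1 + 3*473*229) + (-447 + 1) = 229*(1 + 324951) - 446 = 229*324952 - 446 = 74414008 - 446 = 74413562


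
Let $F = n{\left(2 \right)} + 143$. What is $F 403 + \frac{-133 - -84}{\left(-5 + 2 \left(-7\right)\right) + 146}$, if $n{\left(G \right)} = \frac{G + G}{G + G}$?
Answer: $\frac{7370015}{127} \approx 58032.0$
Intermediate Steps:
$n{\left(G \right)} = 1$ ($n{\left(G \right)} = \frac{2 G}{2 G} = 2 G \frac{1}{2 G} = 1$)
$F = 144$ ($F = 1 + 143 = 144$)
$F 403 + \frac{-133 - -84}{\left(-5 + 2 \left(-7\right)\right) + 146} = 144 \cdot 403 + \frac{-133 - -84}{\left(-5 + 2 \left(-7\right)\right) + 146} = 58032 + \frac{-133 + 84}{\left(-5 - 14\right) + 146} = 58032 - \frac{49}{-19 + 146} = 58032 - \frac{49}{127} = \frac{7370015}{127}$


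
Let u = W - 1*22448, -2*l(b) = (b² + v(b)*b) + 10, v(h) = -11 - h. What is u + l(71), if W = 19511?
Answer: -5103/2 ≈ -2551.5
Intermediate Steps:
l(b) = -5 - b²/2 - b*(-11 - b)/2 (l(b) = -((b² + (-11 - b)*b) + 10)/2 = -((b² + b*(-11 - b)) + 10)/2 = -(10 + b² + b*(-11 - b))/2 = -5 - b²/2 - b*(-11 - b)/2)
u = -2937 (u = 19511 - 1*22448 = 19511 - 22448 = -2937)
u + l(71) = -2937 + (-5 + (11/2)*71) = -2937 + (-5 + 781/2) = -2937 + 771/2 = -5103/2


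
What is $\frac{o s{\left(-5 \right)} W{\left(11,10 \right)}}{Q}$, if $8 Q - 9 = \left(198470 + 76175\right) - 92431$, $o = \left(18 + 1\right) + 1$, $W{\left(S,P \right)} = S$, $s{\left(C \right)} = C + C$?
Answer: $- \frac{17600}{182223} \approx -0.096585$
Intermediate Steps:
$s{\left(C \right)} = 2 C$
$o = 20$ ($o = 19 + 1 = 20$)
$Q = \frac{182223}{8}$ ($Q = \frac{9}{8} + \frac{\left(198470 + 76175\right) - 92431}{8} = \frac{9}{8} + \frac{274645 - 92431}{8} = \frac{9}{8} + \frac{1}{8} \cdot 182214 = \frac{9}{8} + \frac{91107}{4} = \frac{182223}{8} \approx 22778.0$)
$\frac{o s{\left(-5 \right)} W{\left(11,10 \right)}}{Q} = \frac{20 \cdot 2 \left(-5\right) 11}{\frac{182223}{8}} = 20 \left(-10\right) 11 \cdot \frac{8}{182223} = \left(-200\right) 11 \cdot \frac{8}{182223} = \left(-2200\right) \frac{8}{182223} = - \frac{17600}{182223}$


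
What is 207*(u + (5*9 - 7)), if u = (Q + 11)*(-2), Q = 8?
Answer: 0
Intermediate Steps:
u = -38 (u = (8 + 11)*(-2) = 19*(-2) = -38)
207*(u + (5*9 - 7)) = 207*(-38 + (5*9 - 7)) = 207*(-38 + (45 - 7)) = 207*(-38 + 38) = 207*0 = 0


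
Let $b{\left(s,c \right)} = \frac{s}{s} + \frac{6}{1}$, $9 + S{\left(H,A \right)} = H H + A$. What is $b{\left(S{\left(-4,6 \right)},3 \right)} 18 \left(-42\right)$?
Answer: $-5292$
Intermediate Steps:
$S{\left(H,A \right)} = -9 + A + H^{2}$ ($S{\left(H,A \right)} = -9 + \left(H H + A\right) = -9 + \left(H^{2} + A\right) = -9 + \left(A + H^{2}\right) = -9 + A + H^{2}$)
$b{\left(s,c \right)} = 7$ ($b{\left(s,c \right)} = 1 + 6 \cdot 1 = 1 + 6 = 7$)
$b{\left(S{\left(-4,6 \right)},3 \right)} 18 \left(-42\right) = 7 \cdot 18 \left(-42\right) = 126 \left(-42\right) = -5292$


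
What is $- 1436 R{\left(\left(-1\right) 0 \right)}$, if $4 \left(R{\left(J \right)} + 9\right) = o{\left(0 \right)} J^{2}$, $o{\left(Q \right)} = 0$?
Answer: $12924$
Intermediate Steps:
$R{\left(J \right)} = -9$ ($R{\left(J \right)} = -9 + \frac{0 J^{2}}{4} = -9 + \frac{1}{4} \cdot 0 = -9 + 0 = -9$)
$- 1436 R{\left(\left(-1\right) 0 \right)} = \left(-1436\right) \left(-9\right) = 12924$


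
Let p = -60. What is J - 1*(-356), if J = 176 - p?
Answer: 592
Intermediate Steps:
J = 236 (J = 176 - 1*(-60) = 176 + 60 = 236)
J - 1*(-356) = 236 - 1*(-356) = 236 + 356 = 592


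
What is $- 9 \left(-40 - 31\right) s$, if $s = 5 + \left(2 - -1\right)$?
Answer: $5112$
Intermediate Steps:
$s = 8$ ($s = 5 + \left(2 + 1\right) = 5 + 3 = 8$)
$- 9 \left(-40 - 31\right) s = - 9 \left(-40 - 31\right) 8 = \left(-9\right) \left(-71\right) 8 = 639 \cdot 8 = 5112$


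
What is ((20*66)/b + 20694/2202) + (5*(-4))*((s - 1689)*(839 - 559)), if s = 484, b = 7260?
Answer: 27241714673/4037 ≈ 6.7480e+6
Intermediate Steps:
((20*66)/b + 20694/2202) + (5*(-4))*((s - 1689)*(839 - 559)) = ((20*66)/7260 + 20694/2202) + (5*(-4))*((484 - 1689)*(839 - 559)) = (1320*(1/7260) + 20694*(1/2202)) - (-24100)*280 = (2/11 + 3449/367) - 20*(-337400) = 38673/4037 + 6748000 = 27241714673/4037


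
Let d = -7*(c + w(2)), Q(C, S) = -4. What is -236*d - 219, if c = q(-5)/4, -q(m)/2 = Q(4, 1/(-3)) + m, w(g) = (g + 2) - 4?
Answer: 7215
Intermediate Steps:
w(g) = -2 + g (w(g) = (2 + g) - 4 = -2 + g)
q(m) = 8 - 2*m (q(m) = -2*(-4 + m) = 8 - 2*m)
c = 9/2 (c = (8 - 2*(-5))/4 = (8 + 10)*(¼) = 18*(¼) = 9/2 ≈ 4.5000)
d = -63/2 (d = -7*(9/2 + (-2 + 2)) = -7*(9/2 + 0) = -7*9/2 = -63/2 ≈ -31.500)
-236*d - 219 = -236*(-63/2) - 219 = 7434 - 219 = 7215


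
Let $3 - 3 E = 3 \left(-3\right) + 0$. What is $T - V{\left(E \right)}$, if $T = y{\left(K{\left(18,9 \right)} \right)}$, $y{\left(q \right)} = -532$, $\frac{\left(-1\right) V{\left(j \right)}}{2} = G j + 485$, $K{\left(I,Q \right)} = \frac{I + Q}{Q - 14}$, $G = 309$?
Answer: $2910$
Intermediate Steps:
$K{\left(I,Q \right)} = \frac{I + Q}{-14 + Q}$
$E = 4$ ($E = 1 - \frac{3 \left(-3\right) + 0}{3} = 1 - \frac{-9 + 0}{3} = 1 - -3 = 1 + 3 = 4$)
$V{\left(j \right)} = -970 - 618 j$ ($V{\left(j \right)} = - 2 \left(309 j + 485\right) = - 2 \left(485 + 309 j\right) = -970 - 618 j$)
$T = -532$
$T - V{\left(E \right)} = -532 - \left(-970 - 2472\right) = -532 - -3442 = -532 + 3442 = 2910$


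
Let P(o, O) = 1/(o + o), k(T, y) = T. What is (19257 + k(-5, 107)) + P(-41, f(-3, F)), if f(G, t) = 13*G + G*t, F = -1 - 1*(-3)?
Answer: 1578663/82 ≈ 19252.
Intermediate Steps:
F = 2 (F = -1 + 3 = 2)
P(o, O) = 1/(2*o)
(19257 + k(-5, 107)) + P(-41, f(-3, F)) = (19257 - 5) + (½)/(-41) = 19252 + (½)*(-1/41) = 19252 - 1/82 = 1578663/82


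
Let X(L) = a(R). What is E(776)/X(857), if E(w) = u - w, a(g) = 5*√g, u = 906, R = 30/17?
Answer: 13*√510/15 ≈ 19.572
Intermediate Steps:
R = 30/17 (R = 30*(1/17) = 30/17 ≈ 1.7647)
X(L) = 5*√510/17 (X(L) = 5*√(30/17) = 5*(√510/17) = 5*√510/17)
E(w) = 906 - w
E(776)/X(857) = (906 - 1*776)/((5*√510/17)) = (906 - 776)*(√510/150) = 130*(√510/150) = 13*√510/15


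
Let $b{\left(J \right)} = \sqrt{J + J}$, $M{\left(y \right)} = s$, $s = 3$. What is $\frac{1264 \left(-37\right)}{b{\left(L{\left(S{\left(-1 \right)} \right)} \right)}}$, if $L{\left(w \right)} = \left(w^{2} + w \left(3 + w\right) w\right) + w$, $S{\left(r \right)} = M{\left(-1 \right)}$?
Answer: $- \frac{23384 \sqrt{33}}{33} \approx -4070.6$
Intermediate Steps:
$M{\left(y \right)} = 3$
$S{\left(r \right)} = 3$
$L{\left(w \right)} = w + w^{2} + w^{2} \left(3 + w\right)$ ($L{\left(w \right)} = \left(w^{2} + w^{2} \left(3 + w\right)\right) + w = w + w^{2} + w^{2} \left(3 + w\right)$)
$b{\left(J \right)} = \sqrt{2} \sqrt{J}$ ($b{\left(J \right)} = \sqrt{2 J} = \sqrt{2} \sqrt{J}$)
$\frac{1264 \left(-37\right)}{b{\left(L{\left(S{\left(-1 \right)} \right)} \right)}} = \frac{1264 \left(-37\right)}{\sqrt{2} \sqrt{3 \left(1 + 3^{2} + 4 \cdot 3\right)}} = - \frac{46768}{\sqrt{2} \sqrt{3 \left(1 + 9 + 12\right)}} = - \frac{46768}{\sqrt{2} \sqrt{3 \cdot 22}} = - \frac{46768}{\sqrt{2} \sqrt{66}} = - \frac{46768}{2 \sqrt{33}} = - 46768 \frac{\sqrt{33}}{66} = - \frac{23384 \sqrt{33}}{33}$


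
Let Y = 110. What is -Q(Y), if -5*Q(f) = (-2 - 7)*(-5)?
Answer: 9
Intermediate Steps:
Q(f) = -9 (Q(f) = -(-2 - 7)*(-5)/5 = -(-9)*(-5)/5 = -1/5*45 = -9)
-Q(Y) = -1*(-9) = 9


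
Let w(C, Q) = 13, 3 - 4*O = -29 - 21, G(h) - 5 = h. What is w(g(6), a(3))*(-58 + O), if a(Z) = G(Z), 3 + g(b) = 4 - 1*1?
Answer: -2327/4 ≈ -581.75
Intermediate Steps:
g(b) = 0 (g(b) = -3 + (4 - 1*1) = -3 + (4 - 1) = -3 + 3 = 0)
G(h) = 5 + h
O = 53/4 (O = ¾ - (-29 - 21)/4 = ¾ - ¼*(-50) = ¾ + 25/2 = 53/4 ≈ 13.250)
a(Z) = 5 + Z
w(g(6), a(3))*(-58 + O) = 13*(-58 + 53/4) = 13*(-179/4) = -2327/4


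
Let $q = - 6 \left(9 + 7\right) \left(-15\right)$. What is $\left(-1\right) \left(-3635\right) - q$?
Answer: $2195$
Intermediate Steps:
$q = 1440$ ($q = \left(-6\right) 16 \left(-15\right) = \left(-96\right) \left(-15\right) = 1440$)
$\left(-1\right) \left(-3635\right) - q = \left(-1\right) \left(-3635\right) - 1440 = 3635 - 1440 = 2195$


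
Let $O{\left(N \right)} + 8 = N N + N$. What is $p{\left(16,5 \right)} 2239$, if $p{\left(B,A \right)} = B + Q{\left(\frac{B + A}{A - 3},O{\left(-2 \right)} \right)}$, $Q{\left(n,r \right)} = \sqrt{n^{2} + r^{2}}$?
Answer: $35824 + \frac{6717 \sqrt{65}}{2} \approx 62901.0$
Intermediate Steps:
$O{\left(N \right)} = -8 + N + N^{2}$ ($O{\left(N \right)} = -8 + \left(N N + N\right) = -8 + \left(N^{2} + N\right) = -8 + \left(N + N^{2}\right) = -8 + N + N^{2}$)
$p{\left(B,A \right)} = B + \sqrt{36 + \frac{\left(A + B\right)^{2}}{\left(-3 + A\right)^{2}}}$ ($p{\left(B,A \right)} = B + \sqrt{\left(\frac{B + A}{A - 3}\right)^{2} + \left(-8 - 2 + \left(-2\right)^{2}\right)^{2}} = B + \sqrt{\left(\frac{A + B}{-3 + A}\right)^{2} + \left(-8 - 2 + 4\right)^{2}} = B + \sqrt{\left(\frac{A + B}{-3 + A}\right)^{2} + \left(-6\right)^{2}} = B + \sqrt{\frac{\left(A + B\right)^{2}}{\left(-3 + A\right)^{2}} + 36} = B + \sqrt{36 + \frac{\left(A + B\right)^{2}}{\left(-3 + A\right)^{2}}}$)
$p{\left(16,5 \right)} 2239 = \left(16 + \sqrt{36 + \frac{\left(5 + 16\right)^{2}}{\left(-3 + 5\right)^{2}}}\right) 2239 = \left(16 + \sqrt{36 + \frac{21^{2}}{4}}\right) 2239 = \left(16 + \sqrt{36 + \frac{1}{4} \cdot 441}\right) 2239 = \left(16 + \sqrt{36 + \frac{441}{4}}\right) 2239 = \left(16 + \sqrt{\frac{585}{4}}\right) 2239 = \left(16 + \frac{3 \sqrt{65}}{2}\right) 2239 = 35824 + \frac{6717 \sqrt{65}}{2}$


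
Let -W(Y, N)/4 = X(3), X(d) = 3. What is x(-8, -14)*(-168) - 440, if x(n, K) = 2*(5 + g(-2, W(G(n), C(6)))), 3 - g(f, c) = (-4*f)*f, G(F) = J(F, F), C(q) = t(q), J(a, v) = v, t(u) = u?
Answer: -8504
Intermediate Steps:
C(q) = q
G(F) = F
W(Y, N) = -12 (W(Y, N) = -4*3 = -12)
g(f, c) = 3 + 4*f² (g(f, c) = 3 - (-4*f)*f = 3 - (-4)*f² = 3 + 4*f²)
x(n, K) = 48 (x(n, K) = 2*(5 + (3 + 4*(-2)²)) = 2*(5 + (3 + 4*4)) = 2*(5 + (3 + 16)) = 2*(5 + 19) = 2*24 = 48)
x(-8, -14)*(-168) - 440 = 48*(-168) - 440 = -8064 - 440 = -8504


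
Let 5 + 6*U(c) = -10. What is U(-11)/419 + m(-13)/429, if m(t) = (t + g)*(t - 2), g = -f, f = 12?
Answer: 104035/119834 ≈ 0.86816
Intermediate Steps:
U(c) = -5/2 (U(c) = -⅚ + (⅙)*(-10) = -⅚ - 5/3 = -5/2)
g = -12 (g = -1*12 = -12)
m(t) = (-12 + t)*(-2 + t) (m(t) = (t - 12)*(t - 2) = (-12 + t)*(-2 + t))
U(-11)/419 + m(-13)/429 = -5/2/419 + (24 + (-13)² - 14*(-13))/429 = -5/2*1/419 + (24 + 169 + 182)*(1/429) = -5/838 + 375*(1/429) = -5/838 + 125/143 = 104035/119834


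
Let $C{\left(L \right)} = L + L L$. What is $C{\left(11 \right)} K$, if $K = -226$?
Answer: $-29832$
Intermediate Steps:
$C{\left(L \right)} = L + L^{2}$
$C{\left(11 \right)} K = 11 \left(1 + 11\right) \left(-226\right) = 11 \cdot 12 \left(-226\right) = 132 \left(-226\right) = -29832$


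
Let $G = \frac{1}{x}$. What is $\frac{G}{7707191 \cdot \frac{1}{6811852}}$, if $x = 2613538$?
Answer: $\frac{3405926}{10071518275879} \approx 3.3817 \cdot 10^{-7}$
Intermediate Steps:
$G = \frac{1}{2613538} \approx 3.8262 \cdot 10^{-7}$
$\frac{G}{7707191 \cdot \frac{1}{6811852}} = \frac{1}{2613538 \cdot \frac{7707191}{6811852}} = \frac{1}{2613538} \cdot \frac{6811852}{7707191} = \frac{3405926}{10071518275879}$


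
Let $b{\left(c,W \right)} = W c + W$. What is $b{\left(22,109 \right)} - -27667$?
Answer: $30174$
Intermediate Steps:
$b{\left(c,W \right)} = W + W c$
$b{\left(22,109 \right)} - -27667 = 109 \left(1 + 22\right) - -27667 = 109 \cdot 23 + 27667 = 2507 + 27667 = 30174$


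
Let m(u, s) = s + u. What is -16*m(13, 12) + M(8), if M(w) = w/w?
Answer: -399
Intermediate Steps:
M(w) = 1
-16*m(13, 12) + M(8) = -16*(12 + 13) + 1 = -16*25 + 1 = -400 + 1 = -399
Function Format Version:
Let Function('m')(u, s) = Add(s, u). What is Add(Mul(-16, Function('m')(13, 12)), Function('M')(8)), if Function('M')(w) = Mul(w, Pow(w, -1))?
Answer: -399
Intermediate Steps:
Function('M')(w) = 1
Add(Mul(-16, Function('m')(13, 12)), Function('M')(8)) = Add(Mul(-16, Add(12, 13)), 1) = Add(Mul(-16, 25), 1) = Add(-400, 1) = -399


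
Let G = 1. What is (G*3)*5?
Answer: 15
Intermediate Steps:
(G*3)*5 = (1*3)*5 = 3*5 = 15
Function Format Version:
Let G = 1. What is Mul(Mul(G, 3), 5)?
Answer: 15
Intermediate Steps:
Mul(Mul(G, 3), 5) = Mul(Mul(1, 3), 5) = Mul(3, 5) = 15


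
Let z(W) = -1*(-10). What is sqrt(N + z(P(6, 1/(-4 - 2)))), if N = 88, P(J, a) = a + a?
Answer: 7*sqrt(2) ≈ 9.8995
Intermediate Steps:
P(J, a) = 2*a
z(W) = 10
sqrt(N + z(P(6, 1/(-4 - 2)))) = sqrt(88 + 10) = sqrt(98) = 7*sqrt(2)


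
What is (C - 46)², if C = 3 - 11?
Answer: 2916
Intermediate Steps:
C = -8
(C - 46)² = (-8 - 46)² = (-54)² = 2916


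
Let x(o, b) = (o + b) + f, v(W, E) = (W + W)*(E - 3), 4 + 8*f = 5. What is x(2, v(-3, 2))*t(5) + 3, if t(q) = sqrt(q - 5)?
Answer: 3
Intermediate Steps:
f = 1/8 (f = -1/2 + (1/8)*5 = -1/2 + 5/8 = 1/8 ≈ 0.12500)
v(W, E) = 2*W*(-3 + E) (v(W, E) = (2*W)*(-3 + E) = 2*W*(-3 + E))
t(q) = sqrt(-5 + q)
x(o, b) = 1/8 + b + o (x(o, b) = (o + b) + 1/8 = (b + o) + 1/8 = 1/8 + b + o)
x(2, v(-3, 2))*t(5) + 3 = (1/8 + 2*(-3)*(-3 + 2) + 2)*sqrt(-5 + 5) + 3 = (1/8 + 2*(-3)*(-1) + 2)*sqrt(0) + 3 = (1/8 + 6 + 2)*0 + 3 = (65/8)*0 + 3 = 0 + 3 = 3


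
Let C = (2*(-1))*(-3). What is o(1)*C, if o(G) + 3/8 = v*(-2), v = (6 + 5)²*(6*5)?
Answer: -174249/4 ≈ -43562.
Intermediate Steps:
v = 3630 (v = 11²*30 = 121*30 = 3630)
o(G) = -58083/8 (o(G) = -3/8 + 3630*(-2) = -3/8 - 7260 = -58083/8)
C = 6 (C = -2*(-3) = 6)
o(1)*C = -58083/8*6 = -174249/4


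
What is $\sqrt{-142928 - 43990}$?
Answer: $i \sqrt{186918} \approx 432.34 i$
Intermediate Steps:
$\sqrt{-142928 - 43990} = \sqrt{-186918} = i \sqrt{186918}$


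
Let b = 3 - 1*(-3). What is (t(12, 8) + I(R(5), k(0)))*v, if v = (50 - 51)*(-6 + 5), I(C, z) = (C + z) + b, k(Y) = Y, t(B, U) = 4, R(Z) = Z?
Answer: 15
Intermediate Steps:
b = 6 (b = 3 + 3 = 6)
I(C, z) = 6 + C + z (I(C, z) = (C + z) + 6 = 6 + C + z)
v = 1 (v = -1*(-1) = 1)
(t(12, 8) + I(R(5), k(0)))*v = (4 + (6 + 5 + 0))*1 = (4 + 11)*1 = 15*1 = 15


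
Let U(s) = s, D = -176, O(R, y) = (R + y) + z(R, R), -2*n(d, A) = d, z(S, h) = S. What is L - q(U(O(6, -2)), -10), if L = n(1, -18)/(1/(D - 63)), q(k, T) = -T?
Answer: 219/2 ≈ 109.50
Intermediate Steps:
n(d, A) = -d/2
O(R, y) = y + 2*R (O(R, y) = (R + y) + R = y + 2*R)
L = 239/2 (L = (-½*1)/(1/(-176 - 63)) = -1/(2*(1/(-239))) = -1/(2*(-1/239)) = -½*(-239) = 239/2 ≈ 119.50)
L - q(U(O(6, -2)), -10) = 239/2 - (-1)*(-10) = 239/2 - 1*10 = 239/2 - 10 = 219/2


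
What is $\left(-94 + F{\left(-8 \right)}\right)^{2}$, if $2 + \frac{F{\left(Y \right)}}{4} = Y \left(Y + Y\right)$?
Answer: $168100$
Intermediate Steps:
$F{\left(Y \right)} = -8 + 8 Y^{2}$ ($F{\left(Y \right)} = -8 + 4 Y \left(Y + Y\right) = -8 + 4 Y 2 Y = -8 + 4 \cdot 2 Y^{2} = -8 + 8 Y^{2}$)
$\left(-94 + F{\left(-8 \right)}\right)^{2} = \left(-94 - \left(8 - 8 \left(-8\right)^{2}\right)\right)^{2} = \left(-94 + \left(-8 + 8 \cdot 64\right)\right)^{2} = \left(-94 + \left(-8 + 512\right)\right)^{2} = \left(-94 + 504\right)^{2} = 410^{2} = 168100$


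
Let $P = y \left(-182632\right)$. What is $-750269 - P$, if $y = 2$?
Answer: $-385005$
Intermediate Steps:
$P = -365264$ ($P = 2 \left(-182632\right) = -365264$)
$-750269 - P = -750269 - -365264 = -750269 + 365264 = -385005$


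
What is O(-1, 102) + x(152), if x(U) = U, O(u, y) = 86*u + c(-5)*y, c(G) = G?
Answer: -444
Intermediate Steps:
O(u, y) = -5*y + 86*u (O(u, y) = 86*u - 5*y = -5*y + 86*u)
O(-1, 102) + x(152) = (-5*102 + 86*(-1)) + 152 = (-510 - 86) + 152 = -596 + 152 = -444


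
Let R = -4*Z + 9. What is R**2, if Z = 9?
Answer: 729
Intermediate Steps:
R = -27 (R = -4*9 + 9 = -36 + 9 = -27)
R**2 = (-27)**2 = 729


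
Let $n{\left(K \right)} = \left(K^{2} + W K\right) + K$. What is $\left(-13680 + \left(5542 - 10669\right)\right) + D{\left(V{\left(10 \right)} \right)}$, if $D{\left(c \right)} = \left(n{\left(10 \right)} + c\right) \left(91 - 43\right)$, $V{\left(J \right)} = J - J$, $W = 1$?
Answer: $-13047$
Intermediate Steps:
$V{\left(J \right)} = 0$
$n{\left(K \right)} = K^{2} + 2 K$ ($n{\left(K \right)} = \left(K^{2} + 1 K\right) + K = \left(K^{2} + K\right) + K = \left(K + K^{2}\right) + K = K^{2} + 2 K$)
$D{\left(c \right)} = 5760 + 48 c$ ($D{\left(c \right)} = \left(10 \left(2 + 10\right) + c\right) \left(91 - 43\right) = \left(10 \cdot 12 + c\right) 48 = \left(120 + c\right) 48 = 5760 + 48 c$)
$\left(-13680 + \left(5542 - 10669\right)\right) + D{\left(V{\left(10 \right)} \right)} = \left(-13680 + \left(5542 - 10669\right)\right) + \left(5760 + 48 \cdot 0\right) = \left(-13680 + \left(5542 - 10669\right)\right) + \left(5760 + 0\right) = \left(-13680 - 5127\right) + 5760 = -18807 + 5760 = -13047$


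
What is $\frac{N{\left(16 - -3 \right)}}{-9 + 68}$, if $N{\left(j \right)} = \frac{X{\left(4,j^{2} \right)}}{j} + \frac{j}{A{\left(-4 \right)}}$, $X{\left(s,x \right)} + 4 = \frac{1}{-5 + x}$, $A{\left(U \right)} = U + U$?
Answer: $- \frac{34975}{798152} \approx -0.04382$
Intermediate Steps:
$A{\left(U \right)} = 2 U$
$X{\left(s,x \right)} = -4 + \frac{1}{-5 + x}$
$N{\left(j \right)} = - \frac{j}{8} + \frac{21 - 4 j^{2}}{j \left(-5 + j^{2}\right)}$ ($N{\left(j \right)} = \frac{\frac{1}{-5 + j^{2}} \left(21 - 4 j^{2}\right)}{j} + \frac{j}{2 \left(-4\right)} = \frac{21 - 4 j^{2}}{j \left(-5 + j^{2}\right)} + \frac{j}{-8} = \frac{21 - 4 j^{2}}{j \left(-5 + j^{2}\right)} + j \left(- \frac{1}{8}\right) = \frac{21 - 4 j^{2}}{j \left(-5 + j^{2}\right)} - \frac{j}{8} = - \frac{j}{8} + \frac{21 - 4 j^{2}}{j \left(-5 + j^{2}\right)}$)
$\frac{N{\left(16 - -3 \right)}}{-9 + 68} = \frac{\frac{1}{8} \frac{1}{16 - -3} \frac{1}{-5 + \left(16 - -3\right)^{2}} \left(168 - \left(16 - -3\right)^{4} - 27 \left(16 - -3\right)^{2}\right)}{-9 + 68} = \frac{\frac{1}{8} \frac{1}{16 + 3} \frac{1}{-5 + \left(16 + 3\right)^{2}} \left(168 - \left(16 + 3\right)^{4} - 27 \left(16 + 3\right)^{2}\right)}{59} = \frac{\frac{1}{8} \cdot \frac{1}{19} \frac{1}{-5 + 19^{2}} \left(168 - 19^{4} - 27 \cdot 19^{2}\right)}{59} = \frac{\frac{1}{8} \cdot \frac{1}{19} \frac{1}{-5 + 361} \left(168 - 130321 - 9747\right)}{59} = \frac{\frac{1}{8} \cdot \frac{1}{19} \cdot \frac{1}{356} \left(168 - 130321 - 9747\right)}{59} = \frac{\frac{1}{8} \cdot \frac{1}{19} \cdot \frac{1}{356} \left(-139900\right)}{59} = \frac{1}{59} \left(- \frac{34975}{13528}\right) = - \frac{34975}{798152}$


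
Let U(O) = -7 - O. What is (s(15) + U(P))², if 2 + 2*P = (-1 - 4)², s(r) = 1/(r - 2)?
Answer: 229441/676 ≈ 339.41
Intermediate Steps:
s(r) = 1/(-2 + r)
P = 23/2 (P = -1 + (-1 - 4)²/2 = -1 + (½)*(-5)² = -1 + (½)*25 = -1 + 25/2 = 23/2 ≈ 11.500)
(s(15) + U(P))² = (1/(-2 + 15) + (-7 - 1*23/2))² = (1/13 + (-7 - 23/2))² = (1/13 - 37/2)² = (-479/26)² = 229441/676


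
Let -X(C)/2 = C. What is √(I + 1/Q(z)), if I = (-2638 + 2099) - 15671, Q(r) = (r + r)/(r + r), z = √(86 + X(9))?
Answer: 3*I*√1801 ≈ 127.31*I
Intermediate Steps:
X(C) = -2*C
z = 2*√17 (z = √(86 - 2*9) = √(86 - 18) = √68 = 2*√17 ≈ 8.2462)
Q(r) = 1 (Q(r) = (2*r)/((2*r)) = (2*r)*(1/(2*r)) = 1)
I = -16210 (I = -539 - 15671 = -16210)
√(I + 1/Q(z)) = √(-16210 + 1/1) = √(-16210 + 1) = √(-16209) = 3*I*√1801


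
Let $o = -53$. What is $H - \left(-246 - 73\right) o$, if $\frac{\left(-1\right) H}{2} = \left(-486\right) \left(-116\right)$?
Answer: $-129659$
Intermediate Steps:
$H = -112752$ ($H = - 2 \left(\left(-486\right) \left(-116\right)\right) = \left(-2\right) 56376 = -112752$)
$H - \left(-246 - 73\right) o = -112752 - \left(-246 - 73\right) \left(-53\right) = -112752 - \left(-319\right) \left(-53\right) = -112752 - 16907 = -129659$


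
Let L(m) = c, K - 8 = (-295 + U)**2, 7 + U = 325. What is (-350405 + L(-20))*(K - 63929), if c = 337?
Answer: 22191510656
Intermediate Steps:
U = 318 (U = -7 + 325 = 318)
K = 537 (K = 8 + (-295 + 318)**2 = 8 + 23**2 = 8 + 529 = 537)
L(m) = 337
(-350405 + L(-20))*(K - 63929) = (-350405 + 337)*(537 - 63929) = -350068*(-63392) = 22191510656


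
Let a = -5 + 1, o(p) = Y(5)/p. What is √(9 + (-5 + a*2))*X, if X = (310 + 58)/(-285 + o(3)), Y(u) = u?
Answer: -1104*I/425 ≈ -2.5976*I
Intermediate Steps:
o(p) = 5/p
a = -4
X = -552/425 (X = (310 + 58)/(-285 + 5/3) = 368/(-285 + 5*(⅓)) = 368/(-285 + 5/3) = 368/(-850/3) = 368*(-3/850) = -552/425 ≈ -1.2988)
√(9 + (-5 + a*2))*X = √(9 + (-5 - 4*2))*(-552/425) = √(9 + (-5 - 8))*(-552/425) = √(9 - 13)*(-552/425) = √(-4)*(-552/425) = (2*I)*(-552/425) = -1104*I/425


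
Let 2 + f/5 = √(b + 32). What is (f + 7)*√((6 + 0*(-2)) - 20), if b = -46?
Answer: -70 - 3*I*√14 ≈ -70.0 - 11.225*I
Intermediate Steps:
f = -10 + 5*I*√14 (f = -10 + 5*√(-46 + 32) = -10 + 5*√(-14) = -10 + 5*(I*√14) = -10 + 5*I*√14 ≈ -10.0 + 18.708*I)
(f + 7)*√((6 + 0*(-2)) - 20) = ((-10 + 5*I*√14) + 7)*√((6 + 0*(-2)) - 20) = (-3 + 5*I*√14)*√((6 + 0) - 20) = (-3 + 5*I*√14)*√(6 - 20) = (-3 + 5*I*√14)*√(-14) = (-3 + 5*I*√14)*(I*√14) = I*√14*(-3 + 5*I*√14)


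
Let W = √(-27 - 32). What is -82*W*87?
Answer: -7134*I*√59 ≈ -54797.0*I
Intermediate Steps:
W = I*√59 (W = √(-59) = I*√59 ≈ 7.6811*I)
-82*W*87 = -82*I*√59*87 = -7134*I*√59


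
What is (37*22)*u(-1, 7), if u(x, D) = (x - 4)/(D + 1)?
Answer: -2035/4 ≈ -508.75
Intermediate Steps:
u(x, D) = (-4 + x)/(1 + D)
(37*22)*u(-1, 7) = (37*22)*((-4 - 1)/(1 + 7)) = 814*(-5/8) = -2035/4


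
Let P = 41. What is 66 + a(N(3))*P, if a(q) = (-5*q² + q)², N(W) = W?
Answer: 72390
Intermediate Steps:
a(q) = (q - 5*q²)²
66 + a(N(3))*P = 66 + (3²*(-1 + 5*3)²)*41 = 66 + (9*(-1 + 15)²)*41 = 66 + (9*14²)*41 = 66 + (9*196)*41 = 66 + 1764*41 = 66 + 72324 = 72390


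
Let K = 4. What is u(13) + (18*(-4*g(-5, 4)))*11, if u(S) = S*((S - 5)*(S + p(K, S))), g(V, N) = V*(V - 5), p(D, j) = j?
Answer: -36896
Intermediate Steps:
g(V, N) = V*(-5 + V)
u(S) = 2*S²*(-5 + S) (u(S) = S*((S - 5)*(S + S)) = S*((-5 + S)*(2*S)) = S*(2*S*(-5 + S)) = 2*S²*(-5 + S))
u(13) + (18*(-4*g(-5, 4)))*11 = 2*13²*(-5 + 13) + (18*(-(-20)*(-5 - 5)))*11 = 2*169*8 + (18*(-(-20)*(-10)))*11 = 2704 + (18*(-4*50))*11 = 2704 + (18*(-200))*11 = 2704 - 3600*11 = 2704 - 39600 = -36896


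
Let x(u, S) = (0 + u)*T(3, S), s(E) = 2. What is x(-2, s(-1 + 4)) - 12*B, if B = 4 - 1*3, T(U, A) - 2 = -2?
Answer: -12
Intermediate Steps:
T(U, A) = 0 (T(U, A) = 2 - 2 = 0)
x(u, S) = 0 (x(u, S) = (0 + u)*0 = u*0 = 0)
B = 1 (B = 4 - 3 = 1)
x(-2, s(-1 + 4)) - 12*B = 0 - 12*1 = 0 - 12 = -12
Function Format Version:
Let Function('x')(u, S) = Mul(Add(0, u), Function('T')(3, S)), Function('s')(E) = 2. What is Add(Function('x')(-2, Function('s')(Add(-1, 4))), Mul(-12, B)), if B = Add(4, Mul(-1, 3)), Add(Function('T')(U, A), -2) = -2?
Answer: -12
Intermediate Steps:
Function('T')(U, A) = 0 (Function('T')(U, A) = Add(2, -2) = 0)
Function('x')(u, S) = 0 (Function('x')(u, S) = Mul(Add(0, u), 0) = Mul(u, 0) = 0)
B = 1 (B = Add(4, -3) = 1)
Add(Function('x')(-2, Function('s')(Add(-1, 4))), Mul(-12, B)) = Add(0, Mul(-12, 1)) = Add(0, -12) = -12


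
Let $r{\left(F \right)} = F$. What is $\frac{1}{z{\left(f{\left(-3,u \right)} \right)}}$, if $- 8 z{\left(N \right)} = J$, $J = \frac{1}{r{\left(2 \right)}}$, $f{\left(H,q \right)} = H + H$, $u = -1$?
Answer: $-16$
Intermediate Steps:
$f{\left(H,q \right)} = 2 H$
$J = \frac{1}{2} \approx 0.5$
$z{\left(N \right)} = - \frac{1}{16}$ ($z{\left(N \right)} = \left(- \frac{1}{8}\right) \frac{1}{2} = - \frac{1}{16}$)
$\frac{1}{z{\left(f{\left(-3,u \right)} \right)}} = \frac{1}{- \frac{1}{16}} = -16$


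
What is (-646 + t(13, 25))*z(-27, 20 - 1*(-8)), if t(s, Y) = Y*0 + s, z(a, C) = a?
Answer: 17091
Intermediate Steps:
t(s, Y) = s (t(s, Y) = 0 + s = s)
(-646 + t(13, 25))*z(-27, 20 - 1*(-8)) = (-646 + 13)*(-27) = -633*(-27) = 17091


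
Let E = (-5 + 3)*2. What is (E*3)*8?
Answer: -96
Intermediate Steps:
E = -4 (E = -2*2 = -4)
(E*3)*8 = -4*3*8 = -12*8 = -96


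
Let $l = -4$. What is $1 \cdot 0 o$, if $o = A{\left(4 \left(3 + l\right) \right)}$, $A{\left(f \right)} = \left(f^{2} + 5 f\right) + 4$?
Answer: $0$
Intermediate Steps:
$A{\left(f \right)} = 4 + f^{2} + 5 f$
$o = 0$ ($o = 4 + \left(4 \left(3 - 4\right)\right)^{2} + 5 \cdot 4 \left(3 - 4\right) = 4 + \left(4 \left(-1\right)\right)^{2} + 5 \cdot 4 \left(-1\right) = 4 + \left(-4\right)^{2} + 5 \left(-4\right) = 4 + 16 - 20 = 0$)
$1 \cdot 0 o = 1 \cdot 0 \cdot 0 = 0 \cdot 0 = 0$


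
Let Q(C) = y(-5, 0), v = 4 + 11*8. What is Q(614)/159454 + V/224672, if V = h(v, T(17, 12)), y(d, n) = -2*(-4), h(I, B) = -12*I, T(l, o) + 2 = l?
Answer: -5444995/1119526534 ≈ -0.0048637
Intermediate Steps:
T(l, o) = -2 + l
v = 92 (v = 4 + 88 = 92)
y(d, n) = 8
Q(C) = 8
V = -1104 (V = -12*92 = -1104)
Q(614)/159454 + V/224672 = 8/159454 - 1104/224672 = 8*(1/159454) - 1104*1/224672 = 4/79727 - 69/14042 = -5444995/1119526534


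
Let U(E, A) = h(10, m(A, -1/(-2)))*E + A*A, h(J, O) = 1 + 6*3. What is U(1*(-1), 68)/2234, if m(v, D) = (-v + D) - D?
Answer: 4605/2234 ≈ 2.0613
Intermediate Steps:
m(v, D) = -v (m(v, D) = (D - v) - D = -v)
h(J, O) = 19 (h(J, O) = 1 + 18 = 19)
U(E, A) = A² + 19*E (U(E, A) = 19*E + A*A = 19*E + A² = A² + 19*E)
U(1*(-1), 68)/2234 = (68² + 19*(1*(-1)))/2234 = (4624 + 19*(-1))*(1/2234) = (4624 - 19)*(1/2234) = 4605*(1/2234) = 4605/2234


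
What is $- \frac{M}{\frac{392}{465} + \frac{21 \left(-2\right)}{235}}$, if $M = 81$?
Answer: $- \frac{1770255}{14518} \approx -121.94$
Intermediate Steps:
$- \frac{M}{\frac{392}{465} + \frac{21 \left(-2\right)}{235}} = - \frac{81}{\frac{392}{465} + \frac{21 \left(-2\right)}{235}} = - \frac{81}{392 \cdot \frac{1}{465} - \frac{42}{235}} = - \frac{81}{\frac{392}{465} - \frac{42}{235}} = - \frac{81}{\frac{14518}{21855}} = - \frac{81 \cdot 21855}{14518} = \left(-1\right) \frac{1770255}{14518} = - \frac{1770255}{14518}$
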